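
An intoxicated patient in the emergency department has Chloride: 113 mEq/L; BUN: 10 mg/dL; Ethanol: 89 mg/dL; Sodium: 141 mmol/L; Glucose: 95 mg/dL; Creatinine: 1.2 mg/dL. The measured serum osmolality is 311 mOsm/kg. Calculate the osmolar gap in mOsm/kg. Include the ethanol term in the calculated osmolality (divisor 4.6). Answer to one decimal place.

Calculated osmolality = 2·Na + glucose/18 + BUN/2.8 + ethanol/4.6
= 2·141 + 95/18 + 10/2.8 + 89/4.6
= 282 + 5.28 + 3.57 + 19.35
= 310.2 mOsm/kg ≈ 310.2 mOsm/kg
Osmolar gap = measured − calculated = 311 − 310.2 = 0.8 mOsm/kg

0.8 mOsm/kg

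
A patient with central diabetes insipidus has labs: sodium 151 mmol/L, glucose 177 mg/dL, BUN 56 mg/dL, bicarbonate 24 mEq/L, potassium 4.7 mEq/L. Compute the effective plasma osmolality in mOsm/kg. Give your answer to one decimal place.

311.8 mOsm/kg

Effective osmolality excludes urea (freely permeant across cell membranes):
2·Na + glucose/18
= 2·151 + 177/18
= 302 + 9.83
= 311.83 mOsm/kg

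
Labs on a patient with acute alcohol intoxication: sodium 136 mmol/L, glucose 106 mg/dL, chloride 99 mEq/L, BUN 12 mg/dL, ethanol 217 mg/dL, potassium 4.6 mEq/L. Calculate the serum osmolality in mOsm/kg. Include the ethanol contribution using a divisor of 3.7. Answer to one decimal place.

340.8 mOsm/kg

Calculated osmolality = 2·Na + glucose/18 + BUN/2.8 + ethanol/3.7
= 2·136 + 106/18 + 12/2.8 + 217/3.7
= 272 + 5.89 + 4.29 + 58.65
= 340.83 mOsm/kg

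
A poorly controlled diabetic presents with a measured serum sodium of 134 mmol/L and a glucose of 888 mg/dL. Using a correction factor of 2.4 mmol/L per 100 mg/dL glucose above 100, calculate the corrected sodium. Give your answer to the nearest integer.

153 mmol/L

Corrected Na = measured Na + 2.4 · (glucose − 100)/100
= 134 + 2.4 · (888 − 100)/100
= 134 + 18.9
= 152.9 mmol/L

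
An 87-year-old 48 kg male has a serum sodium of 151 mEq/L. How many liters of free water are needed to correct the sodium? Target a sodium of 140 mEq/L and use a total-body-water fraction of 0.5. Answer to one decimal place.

TBW = 0.5 · 48 = 24 L
Free water deficit = TBW · (Na/140 − 1)
= 24 · (151/140 − 1)
= 24 · 0.0786
= 1.89 L

1.9 L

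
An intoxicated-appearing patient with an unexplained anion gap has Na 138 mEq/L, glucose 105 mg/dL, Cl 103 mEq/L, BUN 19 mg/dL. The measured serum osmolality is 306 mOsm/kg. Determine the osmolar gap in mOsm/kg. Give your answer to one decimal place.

Calculated osmolality = 2·Na + glucose/18 + BUN/2.8
= 2·138 + 105/18 + 19/2.8
= 276 + 5.83 + 6.79
= 288.62 mOsm/kg ≈ 288.6 mOsm/kg
Osmolar gap = measured − calculated = 306 − 288.6 = 17.4 mOsm/kg

17.4 mOsm/kg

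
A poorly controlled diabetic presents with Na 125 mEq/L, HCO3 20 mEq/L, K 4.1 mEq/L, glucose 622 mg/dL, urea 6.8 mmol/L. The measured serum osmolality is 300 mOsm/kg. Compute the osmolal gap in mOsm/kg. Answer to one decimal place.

Calculated osmolality = 2·Na + glucose/18 + urea
= 2·125 + 622/18 + 6.8
= 250 + 34.56 + 6.80
= 291.36 mOsm/kg ≈ 291.4 mOsm/kg
Osmolar gap = measured − calculated = 300 − 291.4 = 8.6 mOsm/kg

8.6 mOsm/kg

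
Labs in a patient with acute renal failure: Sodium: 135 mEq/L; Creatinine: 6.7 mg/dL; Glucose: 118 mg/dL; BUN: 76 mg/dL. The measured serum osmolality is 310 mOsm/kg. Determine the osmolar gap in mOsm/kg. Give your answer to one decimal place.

6.3 mOsm/kg

Calculated osmolality = 2·Na + glucose/18 + BUN/2.8
= 2·135 + 118/18 + 76/2.8
= 270 + 6.56 + 27.14
= 303.7 mOsm/kg ≈ 303.7 mOsm/kg
Osmolar gap = measured − calculated = 310 − 303.7 = 6.3 mOsm/kg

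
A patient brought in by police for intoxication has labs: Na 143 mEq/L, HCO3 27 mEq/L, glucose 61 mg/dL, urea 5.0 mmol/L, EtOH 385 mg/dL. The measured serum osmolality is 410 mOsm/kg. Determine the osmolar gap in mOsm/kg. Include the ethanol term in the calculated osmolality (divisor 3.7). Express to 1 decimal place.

11.6 mOsm/kg

Calculated osmolality = 2·Na + glucose/18 + urea + ethanol/3.7
= 2·143 + 61/18 + 5 + 385/3.7
= 286 + 3.39 + 5 + 104.05
= 398.44 mOsm/kg ≈ 398.4 mOsm/kg
Osmolar gap = measured − calculated = 410 − 398.4 = 11.6 mOsm/kg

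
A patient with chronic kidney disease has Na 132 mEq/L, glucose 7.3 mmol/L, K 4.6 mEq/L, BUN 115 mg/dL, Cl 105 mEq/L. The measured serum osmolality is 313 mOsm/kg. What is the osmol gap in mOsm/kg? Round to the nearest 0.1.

Calculated osmolality = 2·Na + glucose + BUN/2.8
= 2·132 + 7.3 + 115/2.8
= 264 + 7.30 + 41.07
= 312.37 mOsm/kg ≈ 312.4 mOsm/kg
Osmolar gap = measured − calculated = 313 − 312.4 = 0.6 mOsm/kg

0.6 mOsm/kg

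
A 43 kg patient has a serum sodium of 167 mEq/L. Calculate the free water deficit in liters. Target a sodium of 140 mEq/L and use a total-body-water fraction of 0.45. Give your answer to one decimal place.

TBW = 0.45 · 43 = 19.35 L
Free water deficit = TBW · (Na/140 − 1)
= 19.35 · (167/140 − 1)
= 19.35 · 0.1929
= 3.73 L

3.7 L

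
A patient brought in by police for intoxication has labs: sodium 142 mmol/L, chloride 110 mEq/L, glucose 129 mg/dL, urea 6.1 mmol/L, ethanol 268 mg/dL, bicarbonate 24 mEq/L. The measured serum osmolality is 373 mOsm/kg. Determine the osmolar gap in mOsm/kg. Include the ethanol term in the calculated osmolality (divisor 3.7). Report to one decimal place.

Calculated osmolality = 2·Na + glucose/18 + urea + ethanol/3.7
= 2·142 + 129/18 + 6.1 + 268/3.7
= 284 + 7.17 + 6.10 + 72.43
= 369.7 mOsm/kg ≈ 369.7 mOsm/kg
Osmolar gap = measured − calculated = 373 − 369.7 = 3.3 mOsm/kg

3.3 mOsm/kg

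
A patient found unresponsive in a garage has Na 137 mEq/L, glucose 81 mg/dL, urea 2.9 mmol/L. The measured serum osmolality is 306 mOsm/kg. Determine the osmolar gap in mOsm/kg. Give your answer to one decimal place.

24.6 mOsm/kg

Calculated osmolality = 2·Na + glucose/18 + urea
= 2·137 + 81/18 + 2.9
= 274 + 4.50 + 2.90
= 281.4 mOsm/kg ≈ 281.4 mOsm/kg
Osmolar gap = measured − calculated = 306 − 281.4 = 24.6 mOsm/kg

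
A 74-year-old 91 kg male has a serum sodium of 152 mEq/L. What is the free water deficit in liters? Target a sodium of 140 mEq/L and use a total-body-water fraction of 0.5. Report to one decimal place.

TBW = 0.5 · 91 = 45.5 L
Free water deficit = TBW · (Na/140 − 1)
= 45.5 · (152/140 − 1)
= 45.5 · 0.0857
= 3.9 L

3.9 L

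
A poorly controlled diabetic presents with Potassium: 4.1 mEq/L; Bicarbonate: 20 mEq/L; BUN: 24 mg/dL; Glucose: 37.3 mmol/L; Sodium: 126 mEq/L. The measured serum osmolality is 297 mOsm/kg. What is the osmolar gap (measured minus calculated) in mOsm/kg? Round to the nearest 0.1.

Calculated osmolality = 2·Na + glucose + BUN/2.8
= 2·126 + 37.3 + 24/2.8
= 252 + 37.30 + 8.57
= 297.87 mOsm/kg ≈ 297.9 mOsm/kg
Osmolar gap = measured − calculated = 297 − 297.9 = -0.9 mOsm/kg

-0.9 mOsm/kg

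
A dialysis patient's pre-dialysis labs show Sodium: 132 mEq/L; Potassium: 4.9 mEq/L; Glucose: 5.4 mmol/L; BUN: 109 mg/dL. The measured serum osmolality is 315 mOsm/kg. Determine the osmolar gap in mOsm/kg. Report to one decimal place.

6.7 mOsm/kg

Calculated osmolality = 2·Na + glucose + BUN/2.8
= 2·132 + 5.4 + 109/2.8
= 264 + 5.40 + 38.93
= 308.33 mOsm/kg ≈ 308.3 mOsm/kg
Osmolar gap = measured − calculated = 315 − 308.3 = 6.7 mOsm/kg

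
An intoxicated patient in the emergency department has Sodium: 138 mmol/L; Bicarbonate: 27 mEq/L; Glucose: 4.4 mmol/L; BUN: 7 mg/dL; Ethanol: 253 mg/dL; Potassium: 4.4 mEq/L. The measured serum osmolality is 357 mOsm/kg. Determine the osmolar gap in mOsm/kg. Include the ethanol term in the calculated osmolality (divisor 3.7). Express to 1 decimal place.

5.7 mOsm/kg

Calculated osmolality = 2·Na + glucose + BUN/2.8 + ethanol/3.7
= 2·138 + 4.4 + 7/2.8 + 253/3.7
= 276 + 4.40 + 2.50 + 68.38
= 351.28 mOsm/kg ≈ 351.3 mOsm/kg
Osmolar gap = measured − calculated = 357 − 351.3 = 5.7 mOsm/kg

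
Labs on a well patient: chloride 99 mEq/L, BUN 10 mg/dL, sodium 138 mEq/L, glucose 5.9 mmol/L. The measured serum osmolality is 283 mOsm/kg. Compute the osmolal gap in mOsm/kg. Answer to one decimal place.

Calculated osmolality = 2·Na + glucose + BUN/2.8
= 2·138 + 5.9 + 10/2.8
= 276 + 5.90 + 3.57
= 285.47 mOsm/kg ≈ 285.5 mOsm/kg
Osmolar gap = measured − calculated = 283 − 285.5 = -2.5 mOsm/kg

-2.5 mOsm/kg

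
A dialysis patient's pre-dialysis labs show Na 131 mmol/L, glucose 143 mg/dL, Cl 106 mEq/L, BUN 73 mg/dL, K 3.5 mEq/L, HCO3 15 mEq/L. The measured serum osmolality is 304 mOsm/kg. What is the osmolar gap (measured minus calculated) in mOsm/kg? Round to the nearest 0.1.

8.0 mOsm/kg

Calculated osmolality = 2·Na + glucose/18 + BUN/2.8
= 2·131 + 143/18 + 73/2.8
= 262 + 7.94 + 26.07
= 296.01 mOsm/kg ≈ 296.0 mOsm/kg
Osmolar gap = measured − calculated = 304 − 296.0 = 8.0 mOsm/kg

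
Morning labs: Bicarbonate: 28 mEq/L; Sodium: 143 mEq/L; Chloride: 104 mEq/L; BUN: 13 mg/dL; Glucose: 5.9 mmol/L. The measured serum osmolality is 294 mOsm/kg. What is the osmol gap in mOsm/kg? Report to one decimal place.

Calculated osmolality = 2·Na + glucose + BUN/2.8
= 2·143 + 5.9 + 13/2.8
= 286 + 5.90 + 4.64
= 296.54 mOsm/kg ≈ 296.5 mOsm/kg
Osmolar gap = measured − calculated = 294 − 296.5 = -2.5 mOsm/kg

-2.5 mOsm/kg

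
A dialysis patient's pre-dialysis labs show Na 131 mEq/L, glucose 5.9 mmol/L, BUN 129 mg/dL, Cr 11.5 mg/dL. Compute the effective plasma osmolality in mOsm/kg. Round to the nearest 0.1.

Effective osmolality excludes urea (freely permeant across cell membranes):
2·Na + glucose
= 2·131 + 5.9
= 262 + 5.9
= 267.9 mOsm/kg

267.9 mOsm/kg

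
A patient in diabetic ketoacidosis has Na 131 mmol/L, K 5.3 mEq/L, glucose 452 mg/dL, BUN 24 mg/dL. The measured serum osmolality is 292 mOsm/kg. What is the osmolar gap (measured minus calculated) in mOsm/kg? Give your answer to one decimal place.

-3.7 mOsm/kg

Calculated osmolality = 2·Na + glucose/18 + BUN/2.8
= 2·131 + 452/18 + 24/2.8
= 262 + 25.11 + 8.57
= 295.68 mOsm/kg ≈ 295.7 mOsm/kg
Osmolar gap = measured − calculated = 292 − 295.7 = -3.7 mOsm/kg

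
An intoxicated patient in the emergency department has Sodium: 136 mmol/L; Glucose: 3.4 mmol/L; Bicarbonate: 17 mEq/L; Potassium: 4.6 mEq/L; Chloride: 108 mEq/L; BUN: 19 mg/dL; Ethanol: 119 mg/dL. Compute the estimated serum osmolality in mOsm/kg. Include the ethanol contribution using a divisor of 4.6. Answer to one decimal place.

308.1 mOsm/kg

Calculated osmolality = 2·Na + glucose + BUN/2.8 + ethanol/4.6
= 2·136 + 3.4 + 19/2.8 + 119/4.6
= 272 + 3.40 + 6.79 + 25.87
= 308.06 mOsm/kg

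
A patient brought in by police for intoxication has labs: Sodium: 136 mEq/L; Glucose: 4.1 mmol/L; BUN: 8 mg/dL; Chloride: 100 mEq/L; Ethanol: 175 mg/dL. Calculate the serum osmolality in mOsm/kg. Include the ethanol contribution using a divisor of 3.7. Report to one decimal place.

326.3 mOsm/kg

Calculated osmolality = 2·Na + glucose + BUN/2.8 + ethanol/3.7
= 2·136 + 4.1 + 8/2.8 + 175/3.7
= 272 + 4.10 + 2.86 + 47.30
= 326.26 mOsm/kg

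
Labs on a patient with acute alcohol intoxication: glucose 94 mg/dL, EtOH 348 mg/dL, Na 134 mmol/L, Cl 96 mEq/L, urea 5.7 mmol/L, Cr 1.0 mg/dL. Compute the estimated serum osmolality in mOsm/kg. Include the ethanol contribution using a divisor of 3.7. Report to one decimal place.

Calculated osmolality = 2·Na + glucose/18 + urea + ethanol/3.7
= 2·134 + 94/18 + 5.7 + 348/3.7
= 268 + 5.22 + 5.70 + 94.05
= 372.97 mOsm/kg

373.0 mOsm/kg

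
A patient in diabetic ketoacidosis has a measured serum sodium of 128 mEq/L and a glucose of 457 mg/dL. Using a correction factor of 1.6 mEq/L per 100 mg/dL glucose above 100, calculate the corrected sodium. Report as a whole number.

Corrected Na = measured Na + 1.6 · (glucose − 100)/100
= 128 + 1.6 · (457 − 100)/100
= 128 + 5.7
= 133.7 mEq/L

134 mEq/L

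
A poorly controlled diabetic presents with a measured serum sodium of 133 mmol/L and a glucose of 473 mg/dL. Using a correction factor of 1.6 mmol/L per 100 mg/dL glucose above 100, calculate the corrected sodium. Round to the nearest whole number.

Corrected Na = measured Na + 1.6 · (glucose − 100)/100
= 133 + 1.6 · (473 − 100)/100
= 133 + 6
= 139 mmol/L

139 mmol/L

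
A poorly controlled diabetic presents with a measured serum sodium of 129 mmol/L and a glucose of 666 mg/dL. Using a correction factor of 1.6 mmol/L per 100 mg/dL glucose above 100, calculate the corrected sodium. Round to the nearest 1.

138 mmol/L

Corrected Na = measured Na + 1.6 · (glucose − 100)/100
= 129 + 1.6 · (666 − 100)/100
= 129 + 9.1
= 138.1 mmol/L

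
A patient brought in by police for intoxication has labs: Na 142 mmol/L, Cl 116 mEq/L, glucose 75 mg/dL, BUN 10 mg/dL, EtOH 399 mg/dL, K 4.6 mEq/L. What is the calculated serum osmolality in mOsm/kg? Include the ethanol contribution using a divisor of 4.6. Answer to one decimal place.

378.5 mOsm/kg

Calculated osmolality = 2·Na + glucose/18 + BUN/2.8 + ethanol/4.6
= 2·142 + 75/18 + 10/2.8 + 399/4.6
= 284 + 4.17 + 3.57 + 86.74
= 378.48 mOsm/kg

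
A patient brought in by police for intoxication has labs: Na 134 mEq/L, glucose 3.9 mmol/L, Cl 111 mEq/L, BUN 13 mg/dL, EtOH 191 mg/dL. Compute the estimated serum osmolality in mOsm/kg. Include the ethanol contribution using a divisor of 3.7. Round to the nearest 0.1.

Calculated osmolality = 2·Na + glucose + BUN/2.8 + ethanol/3.7
= 2·134 + 3.9 + 13/2.8 + 191/3.7
= 268 + 3.90 + 4.64 + 51.62
= 328.16 mOsm/kg

328.2 mOsm/kg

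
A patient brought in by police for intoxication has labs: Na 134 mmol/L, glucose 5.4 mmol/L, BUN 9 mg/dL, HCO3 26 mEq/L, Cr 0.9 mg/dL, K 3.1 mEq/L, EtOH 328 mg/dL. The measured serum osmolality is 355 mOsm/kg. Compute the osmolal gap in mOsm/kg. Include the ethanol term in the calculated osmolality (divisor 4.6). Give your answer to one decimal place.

Calculated osmolality = 2·Na + glucose + BUN/2.8 + ethanol/4.6
= 2·134 + 5.4 + 9/2.8 + 328/4.6
= 268 + 5.40 + 3.21 + 71.30
= 347.91 mOsm/kg ≈ 347.9 mOsm/kg
Osmolar gap = measured − calculated = 355 − 347.9 = 7.1 mOsm/kg

7.1 mOsm/kg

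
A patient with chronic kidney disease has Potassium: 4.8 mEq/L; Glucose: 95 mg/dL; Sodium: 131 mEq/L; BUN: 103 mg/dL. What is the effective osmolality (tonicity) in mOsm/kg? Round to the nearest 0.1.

267.3 mOsm/kg

Effective osmolality excludes urea (freely permeant across cell membranes):
2·Na + glucose/18
= 2·131 + 95/18
= 262 + 5.28
= 267.28 mOsm/kg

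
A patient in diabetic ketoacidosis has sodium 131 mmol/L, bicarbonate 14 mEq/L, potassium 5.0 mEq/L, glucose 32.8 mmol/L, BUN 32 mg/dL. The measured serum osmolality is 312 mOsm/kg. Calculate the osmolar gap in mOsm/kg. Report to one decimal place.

Calculated osmolality = 2·Na + glucose + BUN/2.8
= 2·131 + 32.8 + 32/2.8
= 262 + 32.80 + 11.43
= 306.23 mOsm/kg ≈ 306.2 mOsm/kg
Osmolar gap = measured − calculated = 312 − 306.2 = 5.8 mOsm/kg

5.8 mOsm/kg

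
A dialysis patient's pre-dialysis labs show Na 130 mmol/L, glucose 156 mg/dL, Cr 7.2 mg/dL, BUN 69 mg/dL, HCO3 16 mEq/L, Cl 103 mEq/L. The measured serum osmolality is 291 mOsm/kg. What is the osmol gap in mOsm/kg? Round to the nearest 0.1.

-2.3 mOsm/kg

Calculated osmolality = 2·Na + glucose/18 + BUN/2.8
= 2·130 + 156/18 + 69/2.8
= 260 + 8.67 + 24.64
= 293.31 mOsm/kg ≈ 293.3 mOsm/kg
Osmolar gap = measured − calculated = 291 − 293.3 = -2.3 mOsm/kg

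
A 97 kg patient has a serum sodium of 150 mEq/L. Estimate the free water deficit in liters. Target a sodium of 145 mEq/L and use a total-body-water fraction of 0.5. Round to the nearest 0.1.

TBW = 0.5 · 97 = 48.5 L
Free water deficit = TBW · (Na/145 − 1)
= 48.5 · (150/145 − 1)
= 48.5 · 0.0345
= 1.67 L

1.7 L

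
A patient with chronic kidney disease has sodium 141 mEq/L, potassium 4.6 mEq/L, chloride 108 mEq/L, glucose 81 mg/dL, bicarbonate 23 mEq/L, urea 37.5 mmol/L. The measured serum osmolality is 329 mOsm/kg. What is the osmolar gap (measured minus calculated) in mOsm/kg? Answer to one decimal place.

5.0 mOsm/kg

Calculated osmolality = 2·Na + glucose/18 + urea
= 2·141 + 81/18 + 37.5
= 282 + 4.50 + 37.50
= 324 mOsm/kg ≈ 324.0 mOsm/kg
Osmolar gap = measured − calculated = 329 − 324.0 = 5.0 mOsm/kg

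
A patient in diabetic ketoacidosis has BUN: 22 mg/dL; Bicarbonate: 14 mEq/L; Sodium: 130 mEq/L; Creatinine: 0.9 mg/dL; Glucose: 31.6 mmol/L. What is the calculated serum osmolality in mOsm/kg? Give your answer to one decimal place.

299.5 mOsm/kg

Calculated osmolality = 2·Na + glucose + BUN/2.8
= 2·130 + 31.6 + 22/2.8
= 260 + 31.60 + 7.86
= 299.46 mOsm/kg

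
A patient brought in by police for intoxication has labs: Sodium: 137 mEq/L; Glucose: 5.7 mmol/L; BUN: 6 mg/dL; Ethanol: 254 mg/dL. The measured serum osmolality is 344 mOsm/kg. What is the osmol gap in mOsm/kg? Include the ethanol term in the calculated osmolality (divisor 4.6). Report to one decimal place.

Calculated osmolality = 2·Na + glucose + BUN/2.8 + ethanol/4.6
= 2·137 + 5.7 + 6/2.8 + 254/4.6
= 274 + 5.70 + 2.14 + 55.22
= 337.06 mOsm/kg ≈ 337.1 mOsm/kg
Osmolar gap = measured − calculated = 344 − 337.1 = 6.9 mOsm/kg

6.9 mOsm/kg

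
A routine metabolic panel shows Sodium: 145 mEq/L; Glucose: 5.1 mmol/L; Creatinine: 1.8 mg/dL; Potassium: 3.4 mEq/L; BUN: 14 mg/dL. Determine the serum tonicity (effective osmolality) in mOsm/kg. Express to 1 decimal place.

Effective osmolality excludes urea (freely permeant across cell membranes):
2·Na + glucose
= 2·145 + 5.1
= 290 + 5.1
= 295.1 mOsm/kg

295.1 mOsm/kg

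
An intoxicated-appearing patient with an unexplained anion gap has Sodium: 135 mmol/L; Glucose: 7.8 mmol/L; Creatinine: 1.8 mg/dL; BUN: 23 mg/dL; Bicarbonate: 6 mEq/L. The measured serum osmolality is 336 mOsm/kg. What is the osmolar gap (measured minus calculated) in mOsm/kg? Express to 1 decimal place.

50.0 mOsm/kg

Calculated osmolality = 2·Na + glucose + BUN/2.8
= 2·135 + 7.8 + 23/2.8
= 270 + 7.80 + 8.21
= 286.01 mOsm/kg ≈ 286.0 mOsm/kg
Osmolar gap = measured − calculated = 336 − 286.0 = 50.0 mOsm/kg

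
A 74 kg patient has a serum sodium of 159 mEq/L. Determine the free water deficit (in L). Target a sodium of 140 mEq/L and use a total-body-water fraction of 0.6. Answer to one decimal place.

6.0 L

TBW = 0.6 · 74 = 44.4 L
Free water deficit = TBW · (Na/140 − 1)
= 44.4 · (159/140 − 1)
= 44.4 · 0.1357
= 6.03 L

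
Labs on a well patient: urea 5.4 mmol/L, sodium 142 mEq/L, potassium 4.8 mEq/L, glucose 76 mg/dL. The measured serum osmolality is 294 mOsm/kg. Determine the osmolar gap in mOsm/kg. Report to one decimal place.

Calculated osmolality = 2·Na + glucose/18 + urea
= 2·142 + 76/18 + 5.4
= 284 + 4.22 + 5.40
= 293.62 mOsm/kg ≈ 293.6 mOsm/kg
Osmolar gap = measured − calculated = 294 − 293.6 = 0.4 mOsm/kg

0.4 mOsm/kg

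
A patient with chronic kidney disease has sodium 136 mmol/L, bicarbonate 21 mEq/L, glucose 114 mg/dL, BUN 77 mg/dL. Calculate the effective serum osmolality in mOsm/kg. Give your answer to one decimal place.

278.3 mOsm/kg

Effective osmolality excludes urea (freely permeant across cell membranes):
2·Na + glucose/18
= 2·136 + 114/18
= 272 + 6.33
= 278.33 mOsm/kg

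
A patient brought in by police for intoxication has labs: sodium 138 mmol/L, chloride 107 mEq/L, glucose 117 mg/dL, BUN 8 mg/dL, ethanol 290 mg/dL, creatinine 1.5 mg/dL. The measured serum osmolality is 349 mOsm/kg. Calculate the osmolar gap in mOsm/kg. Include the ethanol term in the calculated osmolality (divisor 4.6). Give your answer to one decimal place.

0.6 mOsm/kg

Calculated osmolality = 2·Na + glucose/18 + BUN/2.8 + ethanol/4.6
= 2·138 + 117/18 + 8/2.8 + 290/4.6
= 276 + 6.50 + 2.86 + 63.04
= 348.4 mOsm/kg ≈ 348.4 mOsm/kg
Osmolar gap = measured − calculated = 349 − 348.4 = 0.6 mOsm/kg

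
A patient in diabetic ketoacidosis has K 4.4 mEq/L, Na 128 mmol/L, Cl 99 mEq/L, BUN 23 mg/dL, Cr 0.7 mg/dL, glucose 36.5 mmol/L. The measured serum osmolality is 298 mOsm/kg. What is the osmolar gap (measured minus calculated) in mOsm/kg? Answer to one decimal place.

-2.7 mOsm/kg

Calculated osmolality = 2·Na + glucose + BUN/2.8
= 2·128 + 36.5 + 23/2.8
= 256 + 36.50 + 8.21
= 300.71 mOsm/kg ≈ 300.7 mOsm/kg
Osmolar gap = measured − calculated = 298 − 300.7 = -2.7 mOsm/kg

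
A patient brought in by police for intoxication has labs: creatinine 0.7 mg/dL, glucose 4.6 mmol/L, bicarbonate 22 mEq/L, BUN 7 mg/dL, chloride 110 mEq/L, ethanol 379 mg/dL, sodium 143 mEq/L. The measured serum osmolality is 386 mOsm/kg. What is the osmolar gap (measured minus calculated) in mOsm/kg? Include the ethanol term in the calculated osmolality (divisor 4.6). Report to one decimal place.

10.5 mOsm/kg

Calculated osmolality = 2·Na + glucose + BUN/2.8 + ethanol/4.6
= 2·143 + 4.6 + 7/2.8 + 379/4.6
= 286 + 4.60 + 2.50 + 82.39
= 375.49 mOsm/kg ≈ 375.5 mOsm/kg
Osmolar gap = measured − calculated = 386 − 375.5 = 10.5 mOsm/kg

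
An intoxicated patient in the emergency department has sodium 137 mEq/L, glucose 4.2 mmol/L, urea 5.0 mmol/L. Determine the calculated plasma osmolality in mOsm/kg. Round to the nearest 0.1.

283.2 mOsm/kg

Calculated osmolality = 2·Na + glucose + urea
= 2·137 + 4.2 + 5
= 274 + 4.20 + 5
= 283.2 mOsm/kg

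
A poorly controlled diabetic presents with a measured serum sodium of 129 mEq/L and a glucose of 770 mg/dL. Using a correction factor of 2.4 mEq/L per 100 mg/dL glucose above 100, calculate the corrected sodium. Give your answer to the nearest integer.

Corrected Na = measured Na + 2.4 · (glucose − 100)/100
= 129 + 2.4 · (770 − 100)/100
= 129 + 16.1
= 145.1 mEq/L

145 mEq/L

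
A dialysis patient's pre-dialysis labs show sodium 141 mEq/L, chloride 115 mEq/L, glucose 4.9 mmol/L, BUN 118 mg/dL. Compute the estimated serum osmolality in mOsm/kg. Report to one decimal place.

Calculated osmolality = 2·Na + glucose + BUN/2.8
= 2·141 + 4.9 + 118/2.8
= 282 + 4.90 + 42.14
= 329.04 mOsm/kg

329.0 mOsm/kg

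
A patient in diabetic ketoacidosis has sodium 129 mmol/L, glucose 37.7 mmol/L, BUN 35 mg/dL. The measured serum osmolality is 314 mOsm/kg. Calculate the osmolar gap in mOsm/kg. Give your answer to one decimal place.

Calculated osmolality = 2·Na + glucose + BUN/2.8
= 2·129 + 37.7 + 35/2.8
= 258 + 37.70 + 12.50
= 308.2 mOsm/kg ≈ 308.2 mOsm/kg
Osmolar gap = measured − calculated = 314 − 308.2 = 5.8 mOsm/kg

5.8 mOsm/kg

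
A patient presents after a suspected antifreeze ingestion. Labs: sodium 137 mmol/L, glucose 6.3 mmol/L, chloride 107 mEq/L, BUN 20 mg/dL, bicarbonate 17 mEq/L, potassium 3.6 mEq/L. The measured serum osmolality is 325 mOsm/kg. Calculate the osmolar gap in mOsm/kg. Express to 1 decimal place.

Calculated osmolality = 2·Na + glucose + BUN/2.8
= 2·137 + 6.3 + 20/2.8
= 274 + 6.30 + 7.14
= 287.44 mOsm/kg ≈ 287.4 mOsm/kg
Osmolar gap = measured − calculated = 325 − 287.4 = 37.6 mOsm/kg

37.6 mOsm/kg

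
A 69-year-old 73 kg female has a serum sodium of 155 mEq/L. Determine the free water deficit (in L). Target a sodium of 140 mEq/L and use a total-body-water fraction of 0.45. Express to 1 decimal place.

TBW = 0.45 · 73 = 32.85 L
Free water deficit = TBW · (Na/140 − 1)
= 32.85 · (155/140 − 1)
= 32.85 · 0.1071
= 3.52 L

3.5 L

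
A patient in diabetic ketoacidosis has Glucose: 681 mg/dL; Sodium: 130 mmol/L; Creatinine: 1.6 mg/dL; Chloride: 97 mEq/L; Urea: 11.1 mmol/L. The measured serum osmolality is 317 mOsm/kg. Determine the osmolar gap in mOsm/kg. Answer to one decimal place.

8.1 mOsm/kg

Calculated osmolality = 2·Na + glucose/18 + urea
= 2·130 + 681/18 + 11.1
= 260 + 37.83 + 11.10
= 308.93 mOsm/kg ≈ 308.9 mOsm/kg
Osmolar gap = measured − calculated = 317 − 308.9 = 8.1 mOsm/kg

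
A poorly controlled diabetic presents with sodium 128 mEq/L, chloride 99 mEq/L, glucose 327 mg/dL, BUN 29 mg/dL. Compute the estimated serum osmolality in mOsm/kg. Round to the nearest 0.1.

Calculated osmolality = 2·Na + glucose/18 + BUN/2.8
= 2·128 + 327/18 + 29/2.8
= 256 + 18.17 + 10.36
= 284.53 mOsm/kg

284.5 mOsm/kg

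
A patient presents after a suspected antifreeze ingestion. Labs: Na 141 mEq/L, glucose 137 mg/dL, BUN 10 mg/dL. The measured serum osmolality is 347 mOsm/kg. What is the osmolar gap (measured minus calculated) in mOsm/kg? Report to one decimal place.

Calculated osmolality = 2·Na + glucose/18 + BUN/2.8
= 2·141 + 137/18 + 10/2.8
= 282 + 7.61 + 3.57
= 293.18 mOsm/kg ≈ 293.2 mOsm/kg
Osmolar gap = measured − calculated = 347 − 293.2 = 53.8 mOsm/kg

53.8 mOsm/kg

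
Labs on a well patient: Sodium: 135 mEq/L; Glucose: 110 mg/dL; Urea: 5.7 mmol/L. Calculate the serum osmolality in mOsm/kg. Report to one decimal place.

281.8 mOsm/kg

Calculated osmolality = 2·Na + glucose/18 + urea
= 2·135 + 110/18 + 5.7
= 270 + 6.11 + 5.70
= 281.81 mOsm/kg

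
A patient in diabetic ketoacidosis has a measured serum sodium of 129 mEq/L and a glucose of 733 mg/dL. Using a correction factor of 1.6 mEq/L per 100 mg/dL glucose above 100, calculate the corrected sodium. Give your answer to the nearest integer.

139 mEq/L

Corrected Na = measured Na + 1.6 · (glucose − 100)/100
= 129 + 1.6 · (733 − 100)/100
= 129 + 10.1
= 139.1 mEq/L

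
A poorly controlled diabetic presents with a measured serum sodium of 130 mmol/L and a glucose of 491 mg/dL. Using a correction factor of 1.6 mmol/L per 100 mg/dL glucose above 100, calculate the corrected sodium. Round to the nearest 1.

Corrected Na = measured Na + 1.6 · (glucose − 100)/100
= 130 + 1.6 · (491 − 100)/100
= 130 + 6.3
= 136.3 mmol/L

136 mmol/L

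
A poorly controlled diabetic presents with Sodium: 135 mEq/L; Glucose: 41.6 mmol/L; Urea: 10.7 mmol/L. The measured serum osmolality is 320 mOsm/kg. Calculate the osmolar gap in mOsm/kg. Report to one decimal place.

Calculated osmolality = 2·Na + glucose + urea
= 2·135 + 41.6 + 10.7
= 270 + 41.60 + 10.70
= 322.3 mOsm/kg ≈ 322.3 mOsm/kg
Osmolar gap = measured − calculated = 320 − 322.3 = -2.3 mOsm/kg

-2.3 mOsm/kg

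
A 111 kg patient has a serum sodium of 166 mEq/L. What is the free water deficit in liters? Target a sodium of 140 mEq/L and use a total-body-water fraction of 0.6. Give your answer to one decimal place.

12.4 L

TBW = 0.6 · 111 = 66.6 L
Free water deficit = TBW · (Na/140 − 1)
= 66.6 · (166/140 − 1)
= 66.6 · 0.1857
= 12.37 L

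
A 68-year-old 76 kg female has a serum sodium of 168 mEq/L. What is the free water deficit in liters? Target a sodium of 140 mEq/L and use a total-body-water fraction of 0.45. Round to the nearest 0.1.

TBW = 0.45 · 76 = 34.2 L
Free water deficit = TBW · (Na/140 − 1)
= 34.2 · (168/140 − 1)
= 34.2 · 0.2
= 6.84 L

6.8 L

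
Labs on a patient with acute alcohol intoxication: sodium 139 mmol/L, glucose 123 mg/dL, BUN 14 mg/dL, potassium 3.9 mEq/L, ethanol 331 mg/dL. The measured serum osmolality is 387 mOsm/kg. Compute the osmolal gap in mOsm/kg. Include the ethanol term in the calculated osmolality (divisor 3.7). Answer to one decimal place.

Calculated osmolality = 2·Na + glucose/18 + BUN/2.8 + ethanol/3.7
= 2·139 + 123/18 + 14/2.8 + 331/3.7
= 278 + 6.83 + 5 + 89.46
= 379.29 mOsm/kg ≈ 379.3 mOsm/kg
Osmolar gap = measured − calculated = 387 − 379.3 = 7.7 mOsm/kg

7.7 mOsm/kg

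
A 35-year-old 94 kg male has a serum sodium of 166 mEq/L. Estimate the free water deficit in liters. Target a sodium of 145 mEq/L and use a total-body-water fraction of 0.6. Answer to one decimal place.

TBW = 0.6 · 94 = 56.4 L
Free water deficit = TBW · (Na/145 − 1)
= 56.4 · (166/145 − 1)
= 56.4 · 0.1448
= 8.17 L

8.2 L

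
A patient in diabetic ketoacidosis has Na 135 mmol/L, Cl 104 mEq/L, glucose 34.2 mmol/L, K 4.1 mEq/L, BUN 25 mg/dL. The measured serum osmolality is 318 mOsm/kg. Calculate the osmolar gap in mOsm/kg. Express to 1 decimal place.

Calculated osmolality = 2·Na + glucose + BUN/2.8
= 2·135 + 34.2 + 25/2.8
= 270 + 34.20 + 8.93
= 313.13 mOsm/kg ≈ 313.1 mOsm/kg
Osmolar gap = measured − calculated = 318 − 313.1 = 4.9 mOsm/kg

4.9 mOsm/kg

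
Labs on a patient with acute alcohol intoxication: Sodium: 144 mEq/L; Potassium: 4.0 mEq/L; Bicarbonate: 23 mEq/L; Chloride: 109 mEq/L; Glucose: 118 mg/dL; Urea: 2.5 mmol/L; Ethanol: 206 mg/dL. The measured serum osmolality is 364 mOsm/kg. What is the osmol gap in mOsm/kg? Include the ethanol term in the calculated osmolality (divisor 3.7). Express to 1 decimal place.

Calculated osmolality = 2·Na + glucose/18 + urea + ethanol/3.7
= 2·144 + 118/18 + 2.5 + 206/3.7
= 288 + 6.56 + 2.50 + 55.68
= 352.74 mOsm/kg ≈ 352.7 mOsm/kg
Osmolar gap = measured − calculated = 364 − 352.7 = 11.3 mOsm/kg

11.3 mOsm/kg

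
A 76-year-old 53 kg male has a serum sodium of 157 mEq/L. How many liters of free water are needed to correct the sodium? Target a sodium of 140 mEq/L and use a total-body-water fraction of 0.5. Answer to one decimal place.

3.2 L

TBW = 0.5 · 53 = 26.5 L
Free water deficit = TBW · (Na/140 − 1)
= 26.5 · (157/140 − 1)
= 26.5 · 0.1214
= 3.22 L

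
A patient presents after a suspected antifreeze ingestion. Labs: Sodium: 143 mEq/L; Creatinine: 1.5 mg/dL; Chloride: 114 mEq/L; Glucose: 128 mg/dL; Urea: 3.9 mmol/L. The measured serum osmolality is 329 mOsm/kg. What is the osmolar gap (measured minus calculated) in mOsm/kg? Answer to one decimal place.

Calculated osmolality = 2·Na + glucose/18 + urea
= 2·143 + 128/18 + 3.9
= 286 + 7.11 + 3.90
= 297.01 mOsm/kg ≈ 297.0 mOsm/kg
Osmolar gap = measured − calculated = 329 − 297.0 = 32.0 mOsm/kg

32.0 mOsm/kg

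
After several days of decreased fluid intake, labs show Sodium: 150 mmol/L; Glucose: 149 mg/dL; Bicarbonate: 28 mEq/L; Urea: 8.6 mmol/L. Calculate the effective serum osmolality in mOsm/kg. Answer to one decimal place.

Effective osmolality excludes urea (freely permeant across cell membranes):
2·Na + glucose/18
= 2·150 + 149/18
= 300 + 8.28
= 308.28 mOsm/kg

308.3 mOsm/kg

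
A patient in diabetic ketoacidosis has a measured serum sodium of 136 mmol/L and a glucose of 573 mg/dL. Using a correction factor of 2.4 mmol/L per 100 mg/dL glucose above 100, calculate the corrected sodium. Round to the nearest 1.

147 mmol/L

Corrected Na = measured Na + 2.4 · (glucose − 100)/100
= 136 + 2.4 · (573 − 100)/100
= 136 + 11.4
= 147.4 mmol/L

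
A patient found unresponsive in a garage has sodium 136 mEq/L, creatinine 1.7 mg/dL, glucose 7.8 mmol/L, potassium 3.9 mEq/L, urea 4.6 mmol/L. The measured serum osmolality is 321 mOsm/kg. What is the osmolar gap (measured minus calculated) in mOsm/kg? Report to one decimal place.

Calculated osmolality = 2·Na + glucose + urea
= 2·136 + 7.8 + 4.6
= 272 + 7.80 + 4.60
= 284.4 mOsm/kg ≈ 284.4 mOsm/kg
Osmolar gap = measured − calculated = 321 − 284.4 = 36.6 mOsm/kg

36.6 mOsm/kg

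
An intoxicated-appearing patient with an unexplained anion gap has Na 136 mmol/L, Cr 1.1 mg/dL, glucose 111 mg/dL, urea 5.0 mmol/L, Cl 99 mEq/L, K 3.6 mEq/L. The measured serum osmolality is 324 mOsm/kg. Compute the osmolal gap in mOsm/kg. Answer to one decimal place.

40.8 mOsm/kg

Calculated osmolality = 2·Na + glucose/18 + urea
= 2·136 + 111/18 + 5
= 272 + 6.17 + 5
= 283.17 mOsm/kg ≈ 283.2 mOsm/kg
Osmolar gap = measured − calculated = 324 − 283.2 = 40.8 mOsm/kg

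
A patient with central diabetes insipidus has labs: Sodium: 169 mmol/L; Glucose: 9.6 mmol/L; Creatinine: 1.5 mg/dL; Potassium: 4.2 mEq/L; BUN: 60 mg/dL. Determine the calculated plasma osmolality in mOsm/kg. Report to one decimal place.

Calculated osmolality = 2·Na + glucose + BUN/2.8
= 2·169 + 9.6 + 60/2.8
= 338 + 9.60 + 21.43
= 369.03 mOsm/kg

369.0 mOsm/kg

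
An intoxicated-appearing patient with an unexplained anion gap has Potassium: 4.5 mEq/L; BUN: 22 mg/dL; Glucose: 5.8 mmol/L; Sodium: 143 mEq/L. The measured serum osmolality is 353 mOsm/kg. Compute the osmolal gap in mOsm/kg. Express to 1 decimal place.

Calculated osmolality = 2·Na + glucose + BUN/2.8
= 2·143 + 5.8 + 22/2.8
= 286 + 5.80 + 7.86
= 299.66 mOsm/kg ≈ 299.7 mOsm/kg
Osmolar gap = measured − calculated = 353 − 299.7 = 53.3 mOsm/kg

53.3 mOsm/kg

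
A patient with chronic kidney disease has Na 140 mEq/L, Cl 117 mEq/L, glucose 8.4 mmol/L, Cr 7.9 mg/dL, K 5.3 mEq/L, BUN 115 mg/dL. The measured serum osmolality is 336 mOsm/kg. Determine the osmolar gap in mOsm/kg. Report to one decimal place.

6.5 mOsm/kg

Calculated osmolality = 2·Na + glucose + BUN/2.8
= 2·140 + 8.4 + 115/2.8
= 280 + 8.40 + 41.07
= 329.47 mOsm/kg ≈ 329.5 mOsm/kg
Osmolar gap = measured − calculated = 336 − 329.5 = 6.5 mOsm/kg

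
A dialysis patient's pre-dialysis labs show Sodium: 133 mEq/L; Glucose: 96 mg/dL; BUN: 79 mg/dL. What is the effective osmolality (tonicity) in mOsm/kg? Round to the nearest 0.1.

271.3 mOsm/kg

Effective osmolality excludes urea (freely permeant across cell membranes):
2·Na + glucose/18
= 2·133 + 96/18
= 266 + 5.33
= 271.33 mOsm/kg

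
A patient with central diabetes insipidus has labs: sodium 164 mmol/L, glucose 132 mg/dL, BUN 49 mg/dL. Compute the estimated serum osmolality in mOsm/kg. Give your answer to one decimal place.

Calculated osmolality = 2·Na + glucose/18 + BUN/2.8
= 2·164 + 132/18 + 49/2.8
= 328 + 7.33 + 17.50
= 352.83 mOsm/kg

352.8 mOsm/kg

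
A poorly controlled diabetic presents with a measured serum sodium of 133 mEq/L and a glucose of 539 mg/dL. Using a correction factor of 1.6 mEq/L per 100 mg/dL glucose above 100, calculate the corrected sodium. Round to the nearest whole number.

140 mEq/L

Corrected Na = measured Na + 1.6 · (glucose − 100)/100
= 133 + 1.6 · (539 − 100)/100
= 133 + 7
= 140 mEq/L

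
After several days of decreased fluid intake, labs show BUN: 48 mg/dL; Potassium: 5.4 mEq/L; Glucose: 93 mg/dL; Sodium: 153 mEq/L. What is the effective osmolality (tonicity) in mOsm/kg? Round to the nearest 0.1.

Effective osmolality excludes urea (freely permeant across cell membranes):
2·Na + glucose/18
= 2·153 + 93/18
= 306 + 5.17
= 311.17 mOsm/kg

311.2 mOsm/kg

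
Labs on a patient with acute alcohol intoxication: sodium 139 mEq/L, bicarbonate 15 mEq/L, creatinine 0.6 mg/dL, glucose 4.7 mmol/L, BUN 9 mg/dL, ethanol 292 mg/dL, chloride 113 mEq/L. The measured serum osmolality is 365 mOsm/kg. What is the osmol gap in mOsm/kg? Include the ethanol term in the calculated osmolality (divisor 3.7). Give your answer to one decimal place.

Calculated osmolality = 2·Na + glucose + BUN/2.8 + ethanol/3.7
= 2·139 + 4.7 + 9/2.8 + 292/3.7
= 278 + 4.70 + 3.21 + 78.92
= 364.83 mOsm/kg ≈ 364.8 mOsm/kg
Osmolar gap = measured − calculated = 365 − 364.8 = 0.2 mOsm/kg

0.2 mOsm/kg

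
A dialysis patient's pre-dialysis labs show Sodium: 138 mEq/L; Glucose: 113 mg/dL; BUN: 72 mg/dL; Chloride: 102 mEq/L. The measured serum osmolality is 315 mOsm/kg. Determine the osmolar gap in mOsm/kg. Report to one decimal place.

Calculated osmolality = 2·Na + glucose/18 + BUN/2.8
= 2·138 + 113/18 + 72/2.8
= 276 + 6.28 + 25.71
= 307.99 mOsm/kg ≈ 308.0 mOsm/kg
Osmolar gap = measured − calculated = 315 − 308.0 = 7.0 mOsm/kg

7.0 mOsm/kg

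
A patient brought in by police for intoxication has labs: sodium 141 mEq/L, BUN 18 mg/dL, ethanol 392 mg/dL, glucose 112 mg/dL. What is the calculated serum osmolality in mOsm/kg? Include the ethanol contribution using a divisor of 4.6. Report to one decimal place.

379.9 mOsm/kg

Calculated osmolality = 2·Na + glucose/18 + BUN/2.8 + ethanol/4.6
= 2·141 + 112/18 + 18/2.8 + 392/4.6
= 282 + 6.22 + 6.43 + 85.22
= 379.87 mOsm/kg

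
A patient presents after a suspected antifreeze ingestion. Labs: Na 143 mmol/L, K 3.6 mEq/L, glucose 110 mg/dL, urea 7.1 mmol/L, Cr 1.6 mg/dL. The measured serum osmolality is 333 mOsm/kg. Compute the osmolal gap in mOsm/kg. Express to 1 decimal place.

33.8 mOsm/kg

Calculated osmolality = 2·Na + glucose/18 + urea
= 2·143 + 110/18 + 7.1
= 286 + 6.11 + 7.10
= 299.21 mOsm/kg ≈ 299.2 mOsm/kg
Osmolar gap = measured − calculated = 333 − 299.2 = 33.8 mOsm/kg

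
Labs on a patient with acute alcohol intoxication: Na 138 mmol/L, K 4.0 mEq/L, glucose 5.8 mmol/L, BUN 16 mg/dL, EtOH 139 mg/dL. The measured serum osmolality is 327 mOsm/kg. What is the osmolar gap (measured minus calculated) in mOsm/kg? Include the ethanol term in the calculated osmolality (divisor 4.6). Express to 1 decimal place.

9.3 mOsm/kg

Calculated osmolality = 2·Na + glucose + BUN/2.8 + ethanol/4.6
= 2·138 + 5.8 + 16/2.8 + 139/4.6
= 276 + 5.80 + 5.71 + 30.22
= 317.73 mOsm/kg ≈ 317.7 mOsm/kg
Osmolar gap = measured − calculated = 327 − 317.7 = 9.3 mOsm/kg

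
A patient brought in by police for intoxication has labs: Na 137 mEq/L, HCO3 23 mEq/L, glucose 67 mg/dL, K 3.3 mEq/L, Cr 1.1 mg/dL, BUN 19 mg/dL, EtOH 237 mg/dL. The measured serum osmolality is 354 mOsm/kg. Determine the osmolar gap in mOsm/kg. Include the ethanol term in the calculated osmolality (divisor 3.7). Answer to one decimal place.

Calculated osmolality = 2·Na + glucose/18 + BUN/2.8 + ethanol/3.7
= 2·137 + 67/18 + 19/2.8 + 237/3.7
= 274 + 3.72 + 6.79 + 64.05
= 348.56 mOsm/kg ≈ 348.6 mOsm/kg
Osmolar gap = measured − calculated = 354 − 348.6 = 5.4 mOsm/kg

5.4 mOsm/kg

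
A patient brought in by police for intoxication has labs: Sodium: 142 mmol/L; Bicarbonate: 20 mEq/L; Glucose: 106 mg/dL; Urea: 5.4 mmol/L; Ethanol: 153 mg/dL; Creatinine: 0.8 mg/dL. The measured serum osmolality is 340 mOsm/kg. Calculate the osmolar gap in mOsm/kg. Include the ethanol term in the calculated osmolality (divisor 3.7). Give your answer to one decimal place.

Calculated osmolality = 2·Na + glucose/18 + urea + ethanol/3.7
= 2·142 + 106/18 + 5.4 + 153/3.7
= 284 + 5.89 + 5.40 + 41.35
= 336.64 mOsm/kg ≈ 336.6 mOsm/kg
Osmolar gap = measured − calculated = 340 − 336.6 = 3.4 mOsm/kg

3.4 mOsm/kg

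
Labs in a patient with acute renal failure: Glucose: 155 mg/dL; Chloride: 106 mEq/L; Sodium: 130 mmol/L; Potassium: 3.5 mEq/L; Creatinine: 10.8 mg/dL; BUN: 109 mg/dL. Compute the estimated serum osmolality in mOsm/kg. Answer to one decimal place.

Calculated osmolality = 2·Na + glucose/18 + BUN/2.8
= 2·130 + 155/18 + 109/2.8
= 260 + 8.61 + 38.93
= 307.54 mOsm/kg

307.5 mOsm/kg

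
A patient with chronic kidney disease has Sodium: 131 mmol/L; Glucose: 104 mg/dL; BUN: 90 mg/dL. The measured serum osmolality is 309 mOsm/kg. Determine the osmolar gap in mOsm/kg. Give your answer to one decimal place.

9.1 mOsm/kg

Calculated osmolality = 2·Na + glucose/18 + BUN/2.8
= 2·131 + 104/18 + 90/2.8
= 262 + 5.78 + 32.14
= 299.92 mOsm/kg ≈ 299.9 mOsm/kg
Osmolar gap = measured − calculated = 309 − 299.9 = 9.1 mOsm/kg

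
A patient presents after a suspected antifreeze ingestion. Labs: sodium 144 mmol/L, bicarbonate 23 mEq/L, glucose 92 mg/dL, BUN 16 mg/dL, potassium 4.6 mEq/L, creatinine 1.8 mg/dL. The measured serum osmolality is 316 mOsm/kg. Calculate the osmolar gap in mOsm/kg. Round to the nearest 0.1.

17.2 mOsm/kg

Calculated osmolality = 2·Na + glucose/18 + BUN/2.8
= 2·144 + 92/18 + 16/2.8
= 288 + 5.11 + 5.71
= 298.82 mOsm/kg ≈ 298.8 mOsm/kg
Osmolar gap = measured − calculated = 316 − 298.8 = 17.2 mOsm/kg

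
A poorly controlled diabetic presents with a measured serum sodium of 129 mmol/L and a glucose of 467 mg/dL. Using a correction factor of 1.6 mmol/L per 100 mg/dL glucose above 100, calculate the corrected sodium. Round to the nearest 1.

Corrected Na = measured Na + 1.6 · (glucose − 100)/100
= 129 + 1.6 · (467 − 100)/100
= 129 + 5.9
= 134.9 mmol/L

135 mmol/L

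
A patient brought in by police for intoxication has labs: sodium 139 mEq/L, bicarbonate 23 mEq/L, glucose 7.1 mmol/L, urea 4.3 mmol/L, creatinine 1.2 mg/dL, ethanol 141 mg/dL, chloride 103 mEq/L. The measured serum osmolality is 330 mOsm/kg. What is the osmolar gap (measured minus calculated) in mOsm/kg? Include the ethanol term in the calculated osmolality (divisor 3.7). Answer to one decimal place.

Calculated osmolality = 2·Na + glucose + urea + ethanol/3.7
= 2·139 + 7.1 + 4.3 + 141/3.7
= 278 + 7.10 + 4.30 + 38.11
= 327.51 mOsm/kg ≈ 327.5 mOsm/kg
Osmolar gap = measured − calculated = 330 − 327.5 = 2.5 mOsm/kg

2.5 mOsm/kg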